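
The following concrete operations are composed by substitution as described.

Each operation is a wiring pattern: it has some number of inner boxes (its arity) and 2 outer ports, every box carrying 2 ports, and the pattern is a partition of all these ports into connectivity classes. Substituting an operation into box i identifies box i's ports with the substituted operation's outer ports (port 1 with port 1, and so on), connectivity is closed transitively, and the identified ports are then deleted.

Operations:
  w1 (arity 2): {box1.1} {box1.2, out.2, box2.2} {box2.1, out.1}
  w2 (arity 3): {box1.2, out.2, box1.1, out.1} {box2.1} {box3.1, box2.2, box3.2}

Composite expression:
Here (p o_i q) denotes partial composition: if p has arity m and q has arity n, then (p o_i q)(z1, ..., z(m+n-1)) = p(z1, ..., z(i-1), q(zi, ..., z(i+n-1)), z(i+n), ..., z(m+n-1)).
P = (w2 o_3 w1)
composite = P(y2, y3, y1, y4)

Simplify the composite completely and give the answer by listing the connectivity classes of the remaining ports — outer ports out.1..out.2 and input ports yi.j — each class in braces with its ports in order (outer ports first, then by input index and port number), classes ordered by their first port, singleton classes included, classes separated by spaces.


Connectivity passes through glued w2-boundaries; trace each wire chain.
w1 over (y1, y4) gives {out.1, y4.1} {out.2, y1.2, y4.2} {y1.1}, out.j being that stage's outer ports
w2 over (y2, y3, y1, y4) gives {out.1, out.2, y2.1, y2.2} {y1.1} {y1.2, y3.2, y4.1, y4.2} {y3.1}, out.j being that stage's outer ports

{out.1, out.2, y2.1, y2.2} {y1.1} {y1.2, y3.2, y4.1, y4.2} {y3.1}


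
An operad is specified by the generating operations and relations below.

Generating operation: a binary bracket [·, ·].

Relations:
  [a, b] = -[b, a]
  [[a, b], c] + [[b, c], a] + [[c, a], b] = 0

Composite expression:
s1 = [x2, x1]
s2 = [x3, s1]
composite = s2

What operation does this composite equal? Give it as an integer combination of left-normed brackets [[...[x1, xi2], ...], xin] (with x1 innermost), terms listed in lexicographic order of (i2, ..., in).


[[x1, x2], x3]

A multilinear Lie element is pinned by x1-initial words (x1 innermost).
Composite bracket: [x3, [x2, x1]]
Each bracket splits as ab - ba, giving 4 signed words (2^2 = 4).
The x1-initial words carry the normal form:
  sign of x1x2x3 is +1, so it contributes +[[x1, x2], x3]


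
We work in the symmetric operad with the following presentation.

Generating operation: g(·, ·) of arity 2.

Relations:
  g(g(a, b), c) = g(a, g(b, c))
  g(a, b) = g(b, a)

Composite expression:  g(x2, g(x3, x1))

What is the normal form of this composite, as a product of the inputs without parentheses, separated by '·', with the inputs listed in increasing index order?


x1 · x2 · x3

Key point: g commutes, so take the x-inputs in any fixed order.
g(x3, x1) spells out as x3 · x1
g(x2, g(x3, x1)) spells out as x2 · x3 · x1
rearranged into index order: x1 · x2 · x3


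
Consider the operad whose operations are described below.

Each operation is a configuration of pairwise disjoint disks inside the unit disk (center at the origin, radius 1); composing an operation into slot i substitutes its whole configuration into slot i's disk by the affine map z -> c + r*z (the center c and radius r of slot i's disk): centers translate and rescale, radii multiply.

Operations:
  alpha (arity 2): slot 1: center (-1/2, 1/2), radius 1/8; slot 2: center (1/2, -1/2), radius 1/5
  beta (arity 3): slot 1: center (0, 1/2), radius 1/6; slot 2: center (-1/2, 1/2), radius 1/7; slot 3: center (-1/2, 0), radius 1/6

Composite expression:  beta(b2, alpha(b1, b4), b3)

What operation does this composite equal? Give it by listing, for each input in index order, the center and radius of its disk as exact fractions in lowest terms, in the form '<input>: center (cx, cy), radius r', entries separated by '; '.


b1: center (-4/7, 4/7), radius 1/56; b2: center (0, 1/2), radius 1/6; b3: center (-1/2, 0), radius 1/6; b4: center (-3/7, 3/7), radius 1/35

Below beta, radii multiply path by path; the b-disk centers shift.
input b2: composing its 1 substitution step yields center (0, 1/2), radius 1/6
input b1: composing its 2 substitution steps yields center (-4/7, 4/7), radius 1/56
input b4: composing its 2 substitution steps yields center (-3/7, 3/7), radius 1/35
input b3: composing its 1 substitution step yields center (-1/2, 0), radius 1/6


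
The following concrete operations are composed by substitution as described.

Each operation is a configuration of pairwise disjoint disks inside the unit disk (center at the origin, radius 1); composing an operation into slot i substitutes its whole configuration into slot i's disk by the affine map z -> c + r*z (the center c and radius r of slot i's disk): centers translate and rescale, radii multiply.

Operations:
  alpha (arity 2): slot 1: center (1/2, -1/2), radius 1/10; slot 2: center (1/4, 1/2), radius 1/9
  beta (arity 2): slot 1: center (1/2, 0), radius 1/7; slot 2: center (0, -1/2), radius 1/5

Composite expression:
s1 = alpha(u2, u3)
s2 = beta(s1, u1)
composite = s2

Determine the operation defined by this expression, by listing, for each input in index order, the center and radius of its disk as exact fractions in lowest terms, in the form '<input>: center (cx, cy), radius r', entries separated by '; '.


u1: center (0, -1/2), radius 1/5; u2: center (4/7, -1/14), radius 1/70; u3: center (15/28, 1/14), radius 1/63

Follow each u-input down from beta: c' goes to c + r*c', radius to r*r'.
for u2, the 2-step affine chain lands on center (4/7, -1/14), radius 1/70
for u3, the 2-step affine chain lands on center (15/28, 1/14), radius 1/63
for u1, the 1-step affine chain lands on center (0, -1/2), radius 1/5


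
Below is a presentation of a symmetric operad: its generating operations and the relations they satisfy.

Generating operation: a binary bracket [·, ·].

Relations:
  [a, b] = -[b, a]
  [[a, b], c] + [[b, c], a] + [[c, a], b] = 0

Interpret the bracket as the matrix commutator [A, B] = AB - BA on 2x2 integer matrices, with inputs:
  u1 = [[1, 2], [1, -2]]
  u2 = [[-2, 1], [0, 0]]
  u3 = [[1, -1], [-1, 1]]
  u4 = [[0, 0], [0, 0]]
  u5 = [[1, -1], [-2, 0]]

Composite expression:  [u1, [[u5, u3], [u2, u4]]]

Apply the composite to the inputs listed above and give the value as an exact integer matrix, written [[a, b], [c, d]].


[u5, u3] = [[-1, -1], [1, 1]]
[u2, u4] = [[0, 0], [0, 0]]
[[u5, u3], [u2, u4]] = [[0, 0], [0, 0]]
[u1, [[u5, u3], [u2, u4]]] = [[0, 0], [0, 0]]

[[0, 0], [0, 0]]


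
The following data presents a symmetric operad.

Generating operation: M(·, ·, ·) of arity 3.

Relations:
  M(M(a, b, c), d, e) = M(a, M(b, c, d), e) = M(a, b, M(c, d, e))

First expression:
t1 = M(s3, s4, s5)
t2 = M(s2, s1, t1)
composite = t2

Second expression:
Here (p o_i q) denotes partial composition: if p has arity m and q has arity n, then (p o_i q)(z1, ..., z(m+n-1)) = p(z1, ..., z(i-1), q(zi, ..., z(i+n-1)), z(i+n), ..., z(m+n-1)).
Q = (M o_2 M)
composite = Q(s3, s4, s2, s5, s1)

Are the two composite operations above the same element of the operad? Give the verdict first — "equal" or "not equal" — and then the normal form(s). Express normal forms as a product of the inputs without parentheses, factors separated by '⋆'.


not equal; first: s2 ⋆ s1 ⋆ s3 ⋆ s4 ⋆ s5; second: s3 ⋆ s4 ⋆ s2 ⋆ s5 ⋆ s1


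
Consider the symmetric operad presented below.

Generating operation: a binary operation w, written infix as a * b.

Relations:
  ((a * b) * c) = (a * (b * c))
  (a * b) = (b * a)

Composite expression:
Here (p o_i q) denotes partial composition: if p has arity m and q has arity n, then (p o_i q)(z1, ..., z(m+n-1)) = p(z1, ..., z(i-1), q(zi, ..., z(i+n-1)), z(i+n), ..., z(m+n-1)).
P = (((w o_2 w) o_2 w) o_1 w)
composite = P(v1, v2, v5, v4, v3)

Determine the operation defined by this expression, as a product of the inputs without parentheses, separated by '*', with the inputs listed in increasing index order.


v1 * v2 * v3 * v4 * v5


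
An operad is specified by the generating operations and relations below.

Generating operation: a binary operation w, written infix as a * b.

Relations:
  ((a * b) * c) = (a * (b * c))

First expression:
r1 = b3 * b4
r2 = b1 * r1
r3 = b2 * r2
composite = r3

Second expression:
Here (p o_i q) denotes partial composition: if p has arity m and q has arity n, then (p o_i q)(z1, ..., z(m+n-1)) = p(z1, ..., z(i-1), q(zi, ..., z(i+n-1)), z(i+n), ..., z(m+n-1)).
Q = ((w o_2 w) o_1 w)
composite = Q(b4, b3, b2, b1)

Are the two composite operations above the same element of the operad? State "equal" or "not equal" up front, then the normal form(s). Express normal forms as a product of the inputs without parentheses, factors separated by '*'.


not equal; the first gives b2 * b1 * b3 * b4 and the second b4 * b3 * b2 * b1

The first expression, normalized: b2 * b1 * b3 * b4
The second expression, normalized: b4 * b3 * b2 * b1
No match — not equal.


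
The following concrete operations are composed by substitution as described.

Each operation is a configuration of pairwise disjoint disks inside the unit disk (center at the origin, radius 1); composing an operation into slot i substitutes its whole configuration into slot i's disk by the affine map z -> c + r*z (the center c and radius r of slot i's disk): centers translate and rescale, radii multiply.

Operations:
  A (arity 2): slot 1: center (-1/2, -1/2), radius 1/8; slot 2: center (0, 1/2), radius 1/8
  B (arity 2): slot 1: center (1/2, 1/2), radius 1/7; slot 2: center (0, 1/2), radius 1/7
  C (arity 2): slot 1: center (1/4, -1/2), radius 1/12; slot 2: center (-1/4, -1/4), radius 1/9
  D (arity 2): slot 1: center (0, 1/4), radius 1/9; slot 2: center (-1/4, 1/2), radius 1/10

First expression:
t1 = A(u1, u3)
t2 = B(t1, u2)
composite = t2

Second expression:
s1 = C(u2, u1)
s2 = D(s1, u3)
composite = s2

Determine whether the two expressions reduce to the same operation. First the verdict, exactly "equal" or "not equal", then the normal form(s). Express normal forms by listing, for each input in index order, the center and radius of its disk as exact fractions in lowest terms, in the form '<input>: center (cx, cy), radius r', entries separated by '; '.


not equal; the first gives u1: center (3/7, 3/7), radius 1/56; u2: center (0, 1/2), radius 1/7; u3: center (1/2, 4/7), radius 1/56 and the second u1: center (-1/36, 2/9), radius 1/81; u2: center (1/36, 7/36), radius 1/108; u3: center (-1/4, 1/2), radius 1/10


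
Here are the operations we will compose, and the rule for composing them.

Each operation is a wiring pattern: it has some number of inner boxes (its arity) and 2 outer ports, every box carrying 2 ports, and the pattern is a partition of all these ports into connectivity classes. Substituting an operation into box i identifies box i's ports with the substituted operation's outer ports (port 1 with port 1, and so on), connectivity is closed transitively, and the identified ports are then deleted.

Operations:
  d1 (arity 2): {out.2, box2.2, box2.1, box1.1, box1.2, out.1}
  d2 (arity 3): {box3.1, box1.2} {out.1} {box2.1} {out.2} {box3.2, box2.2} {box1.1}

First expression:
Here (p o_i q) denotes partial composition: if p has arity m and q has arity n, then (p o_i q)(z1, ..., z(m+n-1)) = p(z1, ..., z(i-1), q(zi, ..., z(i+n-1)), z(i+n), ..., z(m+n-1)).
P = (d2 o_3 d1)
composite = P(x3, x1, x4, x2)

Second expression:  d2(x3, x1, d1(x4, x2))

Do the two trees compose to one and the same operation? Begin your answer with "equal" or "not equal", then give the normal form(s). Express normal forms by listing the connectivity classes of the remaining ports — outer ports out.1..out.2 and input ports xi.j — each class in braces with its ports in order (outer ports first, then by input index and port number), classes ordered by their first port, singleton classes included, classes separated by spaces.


equal; the common form is {out.1} {out.2} {x1.1} {x1.2, x2.1, x2.2, x3.2, x4.1, x4.2} {x3.1}

The first expression reduces to {out.1} {out.2} {x1.1} {x1.2, x2.1, x2.2, x3.2, x4.1, x4.2} {x3.1}
The second expression reduces to {out.1} {out.2} {x1.1} {x1.2, x2.1, x2.2, x3.2, x4.1, x4.2} {x3.1}
Identical normal forms: equal.


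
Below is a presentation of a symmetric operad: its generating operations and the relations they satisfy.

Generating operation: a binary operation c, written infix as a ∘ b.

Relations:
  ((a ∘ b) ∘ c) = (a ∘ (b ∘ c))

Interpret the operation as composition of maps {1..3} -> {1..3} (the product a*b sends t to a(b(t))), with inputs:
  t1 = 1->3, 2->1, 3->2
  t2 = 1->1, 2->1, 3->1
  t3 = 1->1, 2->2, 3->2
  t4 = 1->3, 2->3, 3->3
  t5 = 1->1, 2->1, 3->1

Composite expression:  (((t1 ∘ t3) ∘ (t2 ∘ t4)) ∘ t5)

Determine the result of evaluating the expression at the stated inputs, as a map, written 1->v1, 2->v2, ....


(t1 ∘ t3) = 1->3, 2->1, 3->1
(t2 ∘ t4) = 1->1, 2->1, 3->1
((t1 ∘ t3) ∘ (t2 ∘ t4)) = 1->3, 2->3, 3->3
(((t1 ∘ t3) ∘ (t2 ∘ t4)) ∘ t5) = 1->3, 2->3, 3->3

1->3, 2->3, 3->3


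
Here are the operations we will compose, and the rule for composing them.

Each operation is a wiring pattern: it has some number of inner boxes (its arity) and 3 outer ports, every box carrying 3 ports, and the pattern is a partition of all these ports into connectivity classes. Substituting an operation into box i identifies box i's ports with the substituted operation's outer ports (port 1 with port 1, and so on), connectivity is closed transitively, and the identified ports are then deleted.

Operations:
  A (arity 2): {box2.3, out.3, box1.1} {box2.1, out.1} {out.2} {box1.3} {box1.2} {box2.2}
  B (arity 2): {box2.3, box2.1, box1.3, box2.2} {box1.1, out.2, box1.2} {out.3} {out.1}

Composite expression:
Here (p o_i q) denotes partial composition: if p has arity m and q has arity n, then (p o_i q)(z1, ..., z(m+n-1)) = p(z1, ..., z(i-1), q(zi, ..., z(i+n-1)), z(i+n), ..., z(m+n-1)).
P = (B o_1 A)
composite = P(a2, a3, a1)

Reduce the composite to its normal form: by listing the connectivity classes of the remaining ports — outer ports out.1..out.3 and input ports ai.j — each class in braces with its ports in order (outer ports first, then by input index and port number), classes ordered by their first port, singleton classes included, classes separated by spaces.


{out.1} {out.2, a3.1} {out.3} {a1.1, a1.2, a1.3, a2.1, a3.3} {a2.2} {a2.3} {a3.2}

Connectivity passes through glued B-boundaries; trace each wire chain.
A over (a2, a3) gives {out.1, a3.1} {out.2} {out.3, a2.1, a3.3} {a2.2} {a2.3} {a3.2}, out.j being that stage's outer ports
B over (a2, a3, a1) gives {out.1} {out.2, a3.1} {out.3} {a1.1, a1.2, a1.3, a2.1, a3.3} {a2.2} {a2.3} {a3.2}, out.j being that stage's outer ports


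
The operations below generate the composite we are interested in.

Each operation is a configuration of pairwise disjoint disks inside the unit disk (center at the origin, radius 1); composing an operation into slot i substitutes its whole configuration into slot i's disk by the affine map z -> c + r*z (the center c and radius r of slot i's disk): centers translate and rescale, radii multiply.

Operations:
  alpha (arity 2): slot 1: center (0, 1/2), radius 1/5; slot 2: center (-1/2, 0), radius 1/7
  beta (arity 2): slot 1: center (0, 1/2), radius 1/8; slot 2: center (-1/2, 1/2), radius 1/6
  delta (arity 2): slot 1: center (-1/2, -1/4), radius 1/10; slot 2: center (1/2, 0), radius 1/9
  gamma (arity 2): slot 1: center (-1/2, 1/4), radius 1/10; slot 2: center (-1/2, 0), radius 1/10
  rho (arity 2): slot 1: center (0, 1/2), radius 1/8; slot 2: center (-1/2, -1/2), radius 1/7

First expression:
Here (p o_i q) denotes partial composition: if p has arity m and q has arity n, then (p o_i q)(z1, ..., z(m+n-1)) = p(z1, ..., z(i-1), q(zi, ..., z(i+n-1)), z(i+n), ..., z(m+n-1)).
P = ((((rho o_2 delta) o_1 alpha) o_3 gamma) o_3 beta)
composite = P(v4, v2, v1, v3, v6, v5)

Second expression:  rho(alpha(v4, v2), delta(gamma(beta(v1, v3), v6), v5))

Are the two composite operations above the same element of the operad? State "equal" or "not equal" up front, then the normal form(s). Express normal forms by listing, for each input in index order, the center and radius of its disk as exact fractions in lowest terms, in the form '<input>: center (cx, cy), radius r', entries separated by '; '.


equal; the common form is v1: center (-81/140, -93/175), radius 1/5600; v2: center (-1/16, 1/2), radius 1/56; v3: center (-811/1400, -93/175), radius 1/4200; v4: center (0, 9/16), radius 1/40; v5: center (-3/7, -1/2), radius 1/63; v6: center (-81/140, -15/28), radius 1/700

The first expression, normalized: v1: center (-81/140, -93/175), radius 1/5600; v2: center (-1/16, 1/2), radius 1/56; v3: center (-811/1400, -93/175), radius 1/4200; v4: center (0, 9/16), radius 1/40; v5: center (-3/7, -1/2), radius 1/63; v6: center (-81/140, -15/28), radius 1/700
The second expression, normalized: v1: center (-81/140, -93/175), radius 1/5600; v2: center (-1/16, 1/2), radius 1/56; v3: center (-811/1400, -93/175), radius 1/4200; v4: center (0, 9/16), radius 1/40; v5: center (-3/7, -1/2), radius 1/63; v6: center (-81/140, -15/28), radius 1/700
One common form — equal.


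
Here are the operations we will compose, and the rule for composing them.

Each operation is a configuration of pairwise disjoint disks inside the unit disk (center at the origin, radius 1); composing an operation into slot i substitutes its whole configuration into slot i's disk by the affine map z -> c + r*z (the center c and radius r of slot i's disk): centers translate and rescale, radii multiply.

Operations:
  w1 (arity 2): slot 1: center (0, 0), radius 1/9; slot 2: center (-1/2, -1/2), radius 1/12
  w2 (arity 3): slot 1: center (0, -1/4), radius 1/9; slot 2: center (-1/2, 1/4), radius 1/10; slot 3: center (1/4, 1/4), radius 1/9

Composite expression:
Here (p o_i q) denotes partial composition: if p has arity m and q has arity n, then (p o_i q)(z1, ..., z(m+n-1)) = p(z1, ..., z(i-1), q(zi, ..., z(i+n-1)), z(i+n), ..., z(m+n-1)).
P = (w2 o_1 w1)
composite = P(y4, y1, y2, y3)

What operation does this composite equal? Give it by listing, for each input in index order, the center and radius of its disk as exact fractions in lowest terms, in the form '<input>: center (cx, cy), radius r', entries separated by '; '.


y1: center (-1/18, -11/36), radius 1/108; y2: center (-1/2, 1/4), radius 1/10; y3: center (1/4, 1/4), radius 1/9; y4: center (0, -1/4), radius 1/81


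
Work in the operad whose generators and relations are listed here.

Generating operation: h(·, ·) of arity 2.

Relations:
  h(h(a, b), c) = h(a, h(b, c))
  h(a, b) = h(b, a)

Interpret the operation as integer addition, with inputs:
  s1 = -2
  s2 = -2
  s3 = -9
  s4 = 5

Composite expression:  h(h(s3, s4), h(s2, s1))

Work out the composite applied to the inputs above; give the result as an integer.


-8

h(s3, s4) = -4
h(s2, s1) = -4
h(h(s3, s4), h(s2, s1)) = -8


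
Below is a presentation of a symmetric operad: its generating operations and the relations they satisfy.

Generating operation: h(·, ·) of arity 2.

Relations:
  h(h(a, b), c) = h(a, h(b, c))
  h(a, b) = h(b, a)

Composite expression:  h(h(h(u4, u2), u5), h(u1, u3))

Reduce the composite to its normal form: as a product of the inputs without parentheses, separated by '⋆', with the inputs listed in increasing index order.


Any arrangement under h is one operation, so sort the u-inputs.
h(u4, u2) flattens to u4 ⋆ u2
h(h(u4, u2), u5) flattens to u4 ⋆ u2 ⋆ u5
h(u1, u3) flattens to u1 ⋆ u3
h(h(h(u4, u2), u5), h(u1, u3)) flattens to u4 ⋆ u2 ⋆ u5 ⋆ u1 ⋆ u3
commutativity sorts the factors: u1 ⋆ u2 ⋆ u3 ⋆ u4 ⋆ u5

u1 ⋆ u2 ⋆ u3 ⋆ u4 ⋆ u5


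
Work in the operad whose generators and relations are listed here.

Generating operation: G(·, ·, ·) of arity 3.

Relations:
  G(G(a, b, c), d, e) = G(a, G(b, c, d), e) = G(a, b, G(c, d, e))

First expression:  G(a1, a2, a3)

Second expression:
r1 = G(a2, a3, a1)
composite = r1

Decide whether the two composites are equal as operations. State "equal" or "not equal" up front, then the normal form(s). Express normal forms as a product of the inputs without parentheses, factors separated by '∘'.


not equal — first a1 ∘ a2 ∘ a3, second a2 ∘ a3 ∘ a1

The first composite normalizes to a1 ∘ a2 ∘ a3
The second composite normalizes to a2 ∘ a3 ∘ a1
No match — not equal.


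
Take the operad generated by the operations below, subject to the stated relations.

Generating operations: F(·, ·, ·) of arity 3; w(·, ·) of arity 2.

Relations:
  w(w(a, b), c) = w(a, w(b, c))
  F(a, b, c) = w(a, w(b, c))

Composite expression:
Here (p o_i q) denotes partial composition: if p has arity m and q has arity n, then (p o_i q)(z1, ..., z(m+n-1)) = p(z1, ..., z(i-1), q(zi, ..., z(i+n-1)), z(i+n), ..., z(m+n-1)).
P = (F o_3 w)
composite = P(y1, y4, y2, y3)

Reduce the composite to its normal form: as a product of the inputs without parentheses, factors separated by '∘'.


y1 ∘ y4 ∘ y2 ∘ y3

Key point: F is associative — brackets drop, the y-order remains.
w(y2, y3) collapses to y2 ∘ y3
F(y1, y4, w(y2, y3)) collapses to y1 ∘ y4 ∘ y2 ∘ y3


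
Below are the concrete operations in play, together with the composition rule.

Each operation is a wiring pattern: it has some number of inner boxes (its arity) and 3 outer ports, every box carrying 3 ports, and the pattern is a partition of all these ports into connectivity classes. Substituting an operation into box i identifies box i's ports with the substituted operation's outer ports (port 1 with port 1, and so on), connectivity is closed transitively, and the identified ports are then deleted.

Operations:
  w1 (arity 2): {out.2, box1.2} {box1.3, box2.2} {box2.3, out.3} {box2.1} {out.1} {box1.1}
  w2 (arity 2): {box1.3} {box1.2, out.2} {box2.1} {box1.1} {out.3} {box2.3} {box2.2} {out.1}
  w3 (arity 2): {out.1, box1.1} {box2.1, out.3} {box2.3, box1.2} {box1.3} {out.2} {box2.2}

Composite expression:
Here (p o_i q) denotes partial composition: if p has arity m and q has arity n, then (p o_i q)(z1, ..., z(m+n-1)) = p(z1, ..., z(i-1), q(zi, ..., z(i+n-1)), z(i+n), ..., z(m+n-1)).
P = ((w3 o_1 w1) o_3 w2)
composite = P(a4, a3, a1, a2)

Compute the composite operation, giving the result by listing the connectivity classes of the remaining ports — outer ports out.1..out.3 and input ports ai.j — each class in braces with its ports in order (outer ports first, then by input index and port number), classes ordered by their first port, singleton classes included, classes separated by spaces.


{out.1} {out.2} {out.3} {a1.1} {a1.2} {a1.3} {a2.1} {a2.2} {a2.3} {a3.1} {a3.2, a4.3} {a3.3} {a4.1} {a4.2}

Two ports join when wires chain via w3-identified ports.
after w1, the pattern on (a4, a3) reads {out.1} {out.2, a4.2} {out.3, a3.3} {a3.1} {a3.2, a4.3} {a4.1} (out.j = its outer ports)
after w2, the pattern on (a1, a2) reads {out.1} {out.2, a1.2} {out.3} {a1.1} {a1.3} {a2.1} {a2.2} {a2.3} (out.j = its outer ports)
after w3, the pattern on (a4, a3, a1, a2) reads {out.1} {out.2} {out.3} {a1.1} {a1.2} {a1.3} {a2.1} {a2.2} {a2.3} {a3.1} {a3.2, a4.3} {a3.3} {a4.1} {a4.2} (out.j = its outer ports)


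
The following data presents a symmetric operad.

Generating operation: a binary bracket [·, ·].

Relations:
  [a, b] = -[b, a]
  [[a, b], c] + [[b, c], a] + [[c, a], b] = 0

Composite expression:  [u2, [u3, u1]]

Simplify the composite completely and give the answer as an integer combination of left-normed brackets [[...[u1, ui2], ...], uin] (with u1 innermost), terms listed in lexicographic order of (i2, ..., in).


Left-normed coefficients sit on the u1-initial expansion words.
Composite bracket: [u2, [u3, u1]]
The bracket unfolds into 4 signed words via [a, b] = ab - ba (2^2 = 4).
Coefficients come from the u1-initial words:
  from u1u3u2, sign +1: term +[[u1, u3], u2]

[[u1, u3], u2]


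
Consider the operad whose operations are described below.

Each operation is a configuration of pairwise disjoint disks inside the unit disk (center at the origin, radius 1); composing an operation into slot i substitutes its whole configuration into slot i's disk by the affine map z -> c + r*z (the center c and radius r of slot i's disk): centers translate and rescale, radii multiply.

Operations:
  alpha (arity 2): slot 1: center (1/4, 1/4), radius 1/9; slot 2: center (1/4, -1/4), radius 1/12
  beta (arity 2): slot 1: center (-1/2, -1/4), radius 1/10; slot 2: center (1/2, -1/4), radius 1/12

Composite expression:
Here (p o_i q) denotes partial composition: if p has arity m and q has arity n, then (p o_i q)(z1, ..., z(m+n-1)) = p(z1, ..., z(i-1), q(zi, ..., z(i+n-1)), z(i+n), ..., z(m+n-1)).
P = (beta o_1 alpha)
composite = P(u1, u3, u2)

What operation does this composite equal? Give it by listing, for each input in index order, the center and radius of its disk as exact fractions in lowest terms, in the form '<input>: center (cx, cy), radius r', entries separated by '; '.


u1: center (-19/40, -9/40), radius 1/90; u2: center (1/2, -1/4), radius 1/12; u3: center (-19/40, -11/40), radius 1/120

Each u-disk chains the slot maps above it in beta; radii multiply.
u1: after 2 affine steps, its disk has center (-19/40, -9/40), radius 1/90
u3: after 2 affine steps, its disk has center (-19/40, -11/40), radius 1/120
u2: after 1 affine step, its disk has center (1/2, -1/4), radius 1/12


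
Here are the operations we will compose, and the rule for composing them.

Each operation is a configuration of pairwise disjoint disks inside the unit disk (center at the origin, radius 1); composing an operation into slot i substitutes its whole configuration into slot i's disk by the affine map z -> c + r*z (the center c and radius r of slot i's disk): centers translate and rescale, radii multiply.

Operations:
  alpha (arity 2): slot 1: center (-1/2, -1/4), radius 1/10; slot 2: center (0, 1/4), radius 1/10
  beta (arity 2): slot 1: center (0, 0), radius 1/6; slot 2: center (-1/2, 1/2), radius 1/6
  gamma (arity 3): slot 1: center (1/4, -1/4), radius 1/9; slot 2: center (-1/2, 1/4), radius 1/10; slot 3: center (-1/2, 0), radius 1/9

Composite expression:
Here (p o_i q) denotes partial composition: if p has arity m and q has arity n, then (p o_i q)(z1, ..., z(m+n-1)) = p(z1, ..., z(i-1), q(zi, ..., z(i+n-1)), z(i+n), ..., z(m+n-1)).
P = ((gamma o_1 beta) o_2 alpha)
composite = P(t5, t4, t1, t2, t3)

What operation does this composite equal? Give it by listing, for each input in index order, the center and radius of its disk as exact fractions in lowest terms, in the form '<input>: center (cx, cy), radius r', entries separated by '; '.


Each t-disk chains the slot maps above it in gamma; radii multiply.
t5 passes through 2 substitutions, ending at center (1/4, -1/4), radius 1/54
t4 passes through 3 substitutions, ending at center (5/27, -43/216), radius 1/540
t1 passes through 3 substitutions, ending at center (7/36, -41/216), radius 1/540
t2 passes through 1 substitution, ending at center (-1/2, 1/4), radius 1/10
t3 passes through 1 substitution, ending at center (-1/2, 0), radius 1/9

t1: center (7/36, -41/216), radius 1/540; t2: center (-1/2, 1/4), radius 1/10; t3: center (-1/2, 0), radius 1/9; t4: center (5/27, -43/216), radius 1/540; t5: center (1/4, -1/4), radius 1/54


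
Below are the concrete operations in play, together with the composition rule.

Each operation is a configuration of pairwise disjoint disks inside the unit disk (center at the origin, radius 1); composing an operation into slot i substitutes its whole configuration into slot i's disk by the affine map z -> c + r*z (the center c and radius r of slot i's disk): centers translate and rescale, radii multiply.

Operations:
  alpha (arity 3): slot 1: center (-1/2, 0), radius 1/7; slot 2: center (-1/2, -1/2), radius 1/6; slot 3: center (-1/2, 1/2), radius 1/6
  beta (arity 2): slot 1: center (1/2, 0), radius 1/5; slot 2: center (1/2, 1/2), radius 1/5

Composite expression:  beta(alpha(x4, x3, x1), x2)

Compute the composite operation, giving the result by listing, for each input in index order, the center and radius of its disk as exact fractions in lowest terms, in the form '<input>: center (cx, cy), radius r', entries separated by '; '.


x1: center (2/5, 1/10), radius 1/30; x2: center (1/2, 1/2), radius 1/5; x3: center (2/5, -1/10), radius 1/30; x4: center (2/5, 0), radius 1/35


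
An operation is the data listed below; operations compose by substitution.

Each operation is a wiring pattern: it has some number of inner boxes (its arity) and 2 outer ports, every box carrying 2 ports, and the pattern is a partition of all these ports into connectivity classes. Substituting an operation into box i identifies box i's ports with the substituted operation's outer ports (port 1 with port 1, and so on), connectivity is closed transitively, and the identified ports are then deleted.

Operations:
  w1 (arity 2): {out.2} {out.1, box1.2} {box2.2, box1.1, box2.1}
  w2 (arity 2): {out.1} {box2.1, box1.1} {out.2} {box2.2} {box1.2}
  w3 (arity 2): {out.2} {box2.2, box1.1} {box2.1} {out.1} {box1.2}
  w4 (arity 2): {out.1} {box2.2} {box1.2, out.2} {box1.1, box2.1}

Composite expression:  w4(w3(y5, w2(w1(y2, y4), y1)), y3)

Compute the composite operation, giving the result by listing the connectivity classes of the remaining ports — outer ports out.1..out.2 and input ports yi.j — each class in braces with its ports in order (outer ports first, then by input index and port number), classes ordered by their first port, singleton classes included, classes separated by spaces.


{out.1} {out.2} {y1.1, y2.2} {y1.2} {y2.1, y4.1, y4.2} {y3.1} {y3.2} {y5.1} {y5.2}

Connectivity passes through glued w4-boundaries; trace each wire chain.
the subtree at w1 composes to {out.1, y2.2} {out.2} {y2.1, y4.1, y4.2} on (y2, y4); out.j = own outer ports
the subtree at w2 composes to {out.1} {out.2} {y1.1, y2.2} {y1.2} {y2.1, y4.1, y4.2} on (y2, y4, y1); out.j = own outer ports
the subtree at w3 composes to {out.1} {out.2} {y1.1, y2.2} {y1.2} {y2.1, y4.1, y4.2} {y5.1} {y5.2} on (y5, y2, y4, y1); out.j = own outer ports
the subtree at w4 composes to {out.1} {out.2} {y1.1, y2.2} {y1.2} {y2.1, y4.1, y4.2} {y3.1} {y3.2} {y5.1} {y5.2} on (y5, y2, y4, y1, y3); out.j = own outer ports


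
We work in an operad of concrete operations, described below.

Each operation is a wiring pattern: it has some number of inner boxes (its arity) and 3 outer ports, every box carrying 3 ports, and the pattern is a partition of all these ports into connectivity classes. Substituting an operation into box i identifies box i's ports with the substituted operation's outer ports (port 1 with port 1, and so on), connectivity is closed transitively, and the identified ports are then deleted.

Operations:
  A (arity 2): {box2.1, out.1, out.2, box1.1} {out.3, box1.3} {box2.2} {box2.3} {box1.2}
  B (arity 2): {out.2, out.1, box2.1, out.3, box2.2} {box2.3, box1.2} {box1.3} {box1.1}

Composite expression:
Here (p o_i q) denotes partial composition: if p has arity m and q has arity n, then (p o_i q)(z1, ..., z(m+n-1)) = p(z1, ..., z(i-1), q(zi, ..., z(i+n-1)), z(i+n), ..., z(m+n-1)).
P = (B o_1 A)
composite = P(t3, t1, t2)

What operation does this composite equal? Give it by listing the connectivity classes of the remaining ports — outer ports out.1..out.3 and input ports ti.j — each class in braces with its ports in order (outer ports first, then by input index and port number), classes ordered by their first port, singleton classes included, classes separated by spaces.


Substituting into B glues patterns; closure does the rest.
the subtree at A composes to {out.1, out.2, t1.1, t3.1} {out.3, t3.3} {t1.2} {t1.3} {t3.2} on (t3, t1); out.j = own outer ports
the subtree at B composes to {out.1, out.2, out.3, t2.1, t2.2} {t1.1, t2.3, t3.1} {t1.2} {t1.3} {t3.2} {t3.3} on (t3, t1, t2); out.j = own outer ports

{out.1, out.2, out.3, t2.1, t2.2} {t1.1, t2.3, t3.1} {t1.2} {t1.3} {t3.2} {t3.3}


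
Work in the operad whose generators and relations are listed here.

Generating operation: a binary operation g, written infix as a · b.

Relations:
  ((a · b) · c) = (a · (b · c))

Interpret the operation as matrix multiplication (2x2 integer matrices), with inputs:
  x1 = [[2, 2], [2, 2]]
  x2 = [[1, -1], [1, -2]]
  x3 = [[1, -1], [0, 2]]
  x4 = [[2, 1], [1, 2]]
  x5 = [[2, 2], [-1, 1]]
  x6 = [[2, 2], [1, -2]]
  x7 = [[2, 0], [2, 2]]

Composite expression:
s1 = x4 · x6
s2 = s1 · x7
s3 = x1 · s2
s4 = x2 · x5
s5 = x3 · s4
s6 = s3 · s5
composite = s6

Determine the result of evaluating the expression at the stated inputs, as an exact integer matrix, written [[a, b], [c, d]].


[[-36, 36], [-36, 36]]

(x4 · x6) = [[5, 2], [4, -2]]
((x4 · x6) · x7) = [[14, 4], [4, -4]]
(x1 · ((x4 · x6) · x7)) = [[36, 0], [36, 0]]
(x2 · x5) = [[3, 1], [4, 0]]
(x3 · (x2 · x5)) = [[-1, 1], [8, 0]]
((x1 · ((x4 · x6) · x7)) · (x3 · (x2 · x5))) = [[-36, 36], [-36, 36]]


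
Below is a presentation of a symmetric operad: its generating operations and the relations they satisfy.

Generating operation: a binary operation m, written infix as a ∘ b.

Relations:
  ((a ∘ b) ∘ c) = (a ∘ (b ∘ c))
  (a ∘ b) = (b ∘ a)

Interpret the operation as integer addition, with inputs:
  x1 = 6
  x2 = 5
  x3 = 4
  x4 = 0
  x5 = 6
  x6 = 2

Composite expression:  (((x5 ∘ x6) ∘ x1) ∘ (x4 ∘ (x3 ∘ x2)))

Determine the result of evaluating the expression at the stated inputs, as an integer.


23


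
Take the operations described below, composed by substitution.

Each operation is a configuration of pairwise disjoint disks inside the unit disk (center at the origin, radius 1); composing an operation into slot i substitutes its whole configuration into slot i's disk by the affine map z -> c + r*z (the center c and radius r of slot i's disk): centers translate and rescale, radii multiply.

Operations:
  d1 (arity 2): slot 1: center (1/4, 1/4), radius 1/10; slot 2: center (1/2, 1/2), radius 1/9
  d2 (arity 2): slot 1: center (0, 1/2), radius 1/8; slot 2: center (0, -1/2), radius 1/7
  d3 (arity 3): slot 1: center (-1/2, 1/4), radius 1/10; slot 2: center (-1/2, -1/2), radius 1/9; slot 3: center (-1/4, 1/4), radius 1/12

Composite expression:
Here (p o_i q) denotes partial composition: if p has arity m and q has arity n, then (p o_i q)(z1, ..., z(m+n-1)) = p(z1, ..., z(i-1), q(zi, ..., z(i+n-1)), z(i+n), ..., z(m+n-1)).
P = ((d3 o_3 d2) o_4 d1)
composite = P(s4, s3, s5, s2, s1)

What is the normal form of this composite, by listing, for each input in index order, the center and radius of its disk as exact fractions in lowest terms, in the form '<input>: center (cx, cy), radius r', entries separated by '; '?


s1: center (-41/168, 3/14), radius 1/756; s2: center (-83/336, 71/336), radius 1/840; s3: center (-1/2, -1/2), radius 1/9; s4: center (-1/2, 1/4), radius 1/10; s5: center (-1/4, 7/24), radius 1/96

Below d3, radii multiply path by path; the s-disk centers shift.
s4 passes through 1 substitution, ending at center (-1/2, 1/4), radius 1/10
s3 passes through 1 substitution, ending at center (-1/2, -1/2), radius 1/9
s5 passes through 2 substitutions, ending at center (-1/4, 7/24), radius 1/96
s2 passes through 3 substitutions, ending at center (-83/336, 71/336), radius 1/840
s1 passes through 3 substitutions, ending at center (-41/168, 3/14), radius 1/756


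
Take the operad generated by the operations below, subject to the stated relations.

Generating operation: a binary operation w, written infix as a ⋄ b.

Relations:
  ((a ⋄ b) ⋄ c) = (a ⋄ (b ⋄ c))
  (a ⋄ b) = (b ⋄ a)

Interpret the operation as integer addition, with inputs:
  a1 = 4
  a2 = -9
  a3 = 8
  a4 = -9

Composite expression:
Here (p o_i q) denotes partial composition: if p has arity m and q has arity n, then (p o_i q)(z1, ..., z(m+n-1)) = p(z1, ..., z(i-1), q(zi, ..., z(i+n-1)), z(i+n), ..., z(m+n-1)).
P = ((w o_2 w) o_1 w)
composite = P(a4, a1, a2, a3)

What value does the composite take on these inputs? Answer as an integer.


-6

(a4 ⋄ a1) = -5
(a2 ⋄ a3) = -1
((a4 ⋄ a1) ⋄ (a2 ⋄ a3)) = -6


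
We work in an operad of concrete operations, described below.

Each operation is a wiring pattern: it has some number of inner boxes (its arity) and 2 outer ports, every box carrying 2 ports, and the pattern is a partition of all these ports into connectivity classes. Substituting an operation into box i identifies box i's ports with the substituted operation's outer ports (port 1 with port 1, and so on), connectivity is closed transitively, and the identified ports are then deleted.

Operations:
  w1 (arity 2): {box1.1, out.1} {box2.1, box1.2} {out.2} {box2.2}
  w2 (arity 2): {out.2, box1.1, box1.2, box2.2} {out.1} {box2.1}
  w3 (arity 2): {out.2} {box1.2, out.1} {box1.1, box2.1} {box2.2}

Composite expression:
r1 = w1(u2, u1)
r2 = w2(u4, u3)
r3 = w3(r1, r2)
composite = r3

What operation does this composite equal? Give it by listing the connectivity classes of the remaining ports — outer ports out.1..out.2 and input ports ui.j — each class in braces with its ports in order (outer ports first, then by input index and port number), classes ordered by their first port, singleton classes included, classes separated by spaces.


{out.1} {out.2} {u1.1, u2.2} {u1.2} {u2.1} {u3.1} {u3.2, u4.1, u4.2}

Reachability decides: close wires over w3-identified ports.
composing w1 on (u2, u1), with out.j its own outer ports: {out.1, u2.1} {out.2} {u1.1, u2.2} {u1.2}
composing w2 on (u4, u3), with out.j its own outer ports: {out.1} {out.2, u3.2, u4.1, u4.2} {u3.1}
composing w3 on (u2, u1, u4, u3), with out.j its own outer ports: {out.1} {out.2} {u1.1, u2.2} {u1.2} {u2.1} {u3.1} {u3.2, u4.1, u4.2}


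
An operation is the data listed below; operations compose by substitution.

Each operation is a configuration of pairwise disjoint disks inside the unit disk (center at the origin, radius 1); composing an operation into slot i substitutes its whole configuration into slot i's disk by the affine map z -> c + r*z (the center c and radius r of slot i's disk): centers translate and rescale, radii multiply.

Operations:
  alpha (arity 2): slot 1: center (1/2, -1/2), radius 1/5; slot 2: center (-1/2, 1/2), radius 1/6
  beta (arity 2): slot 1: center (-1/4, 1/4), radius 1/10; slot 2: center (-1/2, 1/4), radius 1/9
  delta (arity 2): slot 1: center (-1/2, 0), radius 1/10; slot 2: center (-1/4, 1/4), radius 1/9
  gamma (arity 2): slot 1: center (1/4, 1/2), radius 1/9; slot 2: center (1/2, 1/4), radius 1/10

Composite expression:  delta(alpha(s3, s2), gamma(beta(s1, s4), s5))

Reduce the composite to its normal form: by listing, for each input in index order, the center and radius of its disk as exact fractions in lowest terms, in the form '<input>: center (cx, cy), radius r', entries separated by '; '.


s1: center (-73/324, 25/81), radius 1/810; s2: center (-11/20, 1/20), radius 1/60; s3: center (-9/20, -1/20), radius 1/50; s4: center (-37/162, 25/81), radius 1/729; s5: center (-7/36, 5/18), radius 1/90


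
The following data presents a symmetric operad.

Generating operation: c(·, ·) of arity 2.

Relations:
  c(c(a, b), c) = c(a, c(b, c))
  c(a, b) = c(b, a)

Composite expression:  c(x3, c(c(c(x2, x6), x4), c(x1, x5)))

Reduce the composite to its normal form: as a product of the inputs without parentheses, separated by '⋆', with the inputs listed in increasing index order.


Key point: c commutes, so take the x-inputs in any fixed order.
c(x2, x6) flattens to x2 ⋆ x6
c(c(x2, x6), x4) flattens to x2 ⋆ x6 ⋆ x4
c(x1, x5) flattens to x1 ⋆ x5
c(c(c(x2, x6), x4), c(x1, x5)) flattens to x2 ⋆ x6 ⋆ x4 ⋆ x1 ⋆ x5
c(x3, c(c(c(x2, x6), x4), c(x1, x5))) flattens to x3 ⋆ x2 ⋆ x6 ⋆ x4 ⋆ x1 ⋆ x5
commutativity sorts the factors: x1 ⋆ x2 ⋆ x3 ⋆ x4 ⋆ x5 ⋆ x6

x1 ⋆ x2 ⋆ x3 ⋆ x4 ⋆ x5 ⋆ x6


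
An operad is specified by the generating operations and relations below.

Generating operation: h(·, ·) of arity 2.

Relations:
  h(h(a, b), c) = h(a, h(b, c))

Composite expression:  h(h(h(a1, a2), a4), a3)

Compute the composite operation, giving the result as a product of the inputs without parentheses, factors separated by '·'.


a1 · a2 · a4 · a3
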